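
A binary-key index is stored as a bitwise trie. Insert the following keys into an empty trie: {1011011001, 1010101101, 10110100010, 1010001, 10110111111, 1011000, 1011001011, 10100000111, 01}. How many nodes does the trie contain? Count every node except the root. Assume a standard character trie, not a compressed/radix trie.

42

Trace insertions, counting only characters that open a new branch:
  "1011011001" → 10 new (1, 0, 1, 1, 0, 1, 1, 0, 0, 1)
  "1010101101" → prefix "101" already present; 7 new (0, 1, 0, 1, 1, 0, 1)
  "10110100010" → prefix "101101" already present; 5 new (0, 0, 0, 1, 0)
  "1010001" → prefix "1010" already present; 3 new (0, 0, 1)
  "10110111111" → prefix "1011011" already present; 4 new (1, 1, 1, 1)
  "1011000" → prefix "10110" already present; 2 new (0, 0)
  "1011001011" → prefix "101100" already present; 4 new (1, 0, 1, 1)
  "10100000111" → prefix "101000" already present; 5 new (0, 0, 1, 1, 1)
  "01" → 2 new (0, 1)
Total nodes = 10 + 7 + 5 + 3 + 4 + 2 + 4 + 5 + 2 = 42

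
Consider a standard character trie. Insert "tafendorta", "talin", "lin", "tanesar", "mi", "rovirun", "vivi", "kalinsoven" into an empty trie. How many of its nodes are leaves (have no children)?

8

A leaf is a node with no children — equivalently, the end of a word that is not a proper prefix of any other stored word.
Those words: "kalinsoven", "lin", "mi", "rovirun", "tafendorta", "talin", "tanesar", "vivi"
Leaf count: 8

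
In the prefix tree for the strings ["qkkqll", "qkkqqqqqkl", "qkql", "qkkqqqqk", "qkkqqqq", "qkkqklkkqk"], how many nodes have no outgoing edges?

5

Leaves are exactly the stored words that no other stored word extends.
Those words: "qkkqklkkqk", "qkkqll", "qkkqqqqk", "qkkqqqqqkl", "qkql"
Leaf count: 5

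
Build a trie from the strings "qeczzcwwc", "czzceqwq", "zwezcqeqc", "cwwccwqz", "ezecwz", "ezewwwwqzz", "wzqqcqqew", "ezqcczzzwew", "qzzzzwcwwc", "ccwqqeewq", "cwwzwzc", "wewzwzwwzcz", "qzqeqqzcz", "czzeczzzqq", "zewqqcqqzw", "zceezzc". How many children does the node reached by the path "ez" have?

Walk "ez" from the root, arriving at one node.
Distinct next characters after "ez": e, q.
That node has 2 child edges.

2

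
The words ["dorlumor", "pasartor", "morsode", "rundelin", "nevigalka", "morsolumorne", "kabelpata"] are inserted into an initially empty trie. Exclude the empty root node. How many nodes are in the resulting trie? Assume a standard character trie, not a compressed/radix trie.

Trace insertions, counting only characters that open a new branch:
  "dorlumor" → 8 new (d, o, r, l, u, m, o, r)
  "pasartor" → 8 new (p, a, s, a, r, t, o, r)
  "morsode" → 7 new (m, o, r, s, o, d, e)
  "rundelin" → 8 new (r, u, n, d, e, l, i, n)
  "nevigalka" → 9 new (n, e, v, i, g, a, l, k, a)
  "morsolumorne" → prefix "morso" already present; 7 new (l, u, m, o, r, n, e)
  "kabelpata" → 9 new (k, a, b, e, l, p, a, t, a)
Total nodes = 8 + 8 + 7 + 8 + 9 + 7 + 9 = 56

56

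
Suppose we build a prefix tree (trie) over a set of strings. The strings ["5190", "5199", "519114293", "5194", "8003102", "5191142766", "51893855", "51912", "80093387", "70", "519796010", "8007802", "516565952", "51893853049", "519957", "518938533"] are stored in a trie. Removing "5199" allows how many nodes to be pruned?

0

A node on "5199"'s path can go only if nothing else ends at it or branches off below it.
Every node on "5199" is still needed (e.g. by "519957"), so nothing is freed.
Nodes removed: 0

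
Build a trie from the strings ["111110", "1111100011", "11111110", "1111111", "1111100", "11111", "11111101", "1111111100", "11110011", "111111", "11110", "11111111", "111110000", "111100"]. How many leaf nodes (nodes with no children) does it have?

6

Leaves are exactly the stored words that no other stored word extends.
Those words: "11110011", "111110000", "1111100011", "11111101", "11111110", "1111111100"
Leaf count: 6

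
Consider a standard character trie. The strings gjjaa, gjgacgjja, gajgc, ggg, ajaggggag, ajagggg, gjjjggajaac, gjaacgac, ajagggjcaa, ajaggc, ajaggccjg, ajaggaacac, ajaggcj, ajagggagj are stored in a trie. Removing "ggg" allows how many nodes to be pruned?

A node on "ggg"'s path can go only if nothing else ends at it or branches off below it.
The suffix "gg" (2 nodes) is used only by "ggg"; the node for "g" still has the child "j", so pruning stops there.
Nodes removed: 2

2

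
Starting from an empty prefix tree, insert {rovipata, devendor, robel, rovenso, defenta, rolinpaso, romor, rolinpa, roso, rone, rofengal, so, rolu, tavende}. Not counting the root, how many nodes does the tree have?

58

Trace insertions, counting only characters that open a new branch:
  "rovipata" → 8 new (r, o, v, i, p, a, t, a)
  "devendor" → 8 new (d, e, v, e, n, d, o, r)
  "robel" → prefix "ro" already present; 3 new (b, e, l)
  "rovenso" → prefix "rov" already present; 4 new (e, n, s, o)
  "defenta" → prefix "de" already present; 5 new (f, e, n, t, a)
  "rolinpaso" → prefix "ro" already present; 7 new (l, i, n, p, a, s, o)
  "romor" → prefix "ro" already present; 3 new (m, o, r)
  "rolinpa" → prefix "rolinpa" already present; 0 new (none)
  "roso" → prefix "ro" already present; 2 new (s, o)
  "rone" → prefix "ro" already present; 2 new (n, e)
  "rofengal" → prefix "ro" already present; 6 new (f, e, n, g, a, l)
  "so" → 2 new (s, o)
  "rolu" → prefix "rol" already present; 1 new (u)
  "tavende" → 7 new (t, a, v, e, n, d, e)
Total nodes = 8 + 8 + 3 + 4 + 5 + 7 + 3 + 0 + 2 + 2 + 6 + 2 + 1 + 7 = 58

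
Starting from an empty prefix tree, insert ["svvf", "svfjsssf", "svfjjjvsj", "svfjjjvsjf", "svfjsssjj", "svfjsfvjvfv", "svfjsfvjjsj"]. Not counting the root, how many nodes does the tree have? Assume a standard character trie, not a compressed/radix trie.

27

Insert word by word; a character creates a node only if that edge doesn't already exist:
  "svvf" → 4 new (s, v, v, f)
  "svfjsssf" → prefix "sv" already present; 6 new (f, j, s, s, s, f)
  "svfjjjvsj" → prefix "svfj" already present; 5 new (j, j, v, s, j)
  "svfjjjvsjf" → prefix "svfjjjvsj" already present; 1 new (f)
  "svfjsssjj" → prefix "svfjsss" already present; 2 new (j, j)
  "svfjsfvjvfv" → prefix "svfjs" already present; 6 new (f, v, j, v, f, v)
  "svfjsfvjjsj" → prefix "svfjsfvj" already present; 3 new (j, s, j)
Total nodes = 4 + 6 + 5 + 1 + 2 + 6 + 3 = 27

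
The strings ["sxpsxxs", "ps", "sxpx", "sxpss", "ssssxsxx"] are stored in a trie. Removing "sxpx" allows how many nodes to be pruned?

1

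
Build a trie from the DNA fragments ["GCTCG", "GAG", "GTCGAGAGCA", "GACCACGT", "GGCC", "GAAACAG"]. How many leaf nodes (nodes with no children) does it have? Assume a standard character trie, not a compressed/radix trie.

Leaves are exactly the stored words that no other stored word extends.
Those words: "GAAACAG", "GACCACGT", "GAG", "GCTCG", "GGCC", "GTCGAGAGCA"
Leaf count: 6

6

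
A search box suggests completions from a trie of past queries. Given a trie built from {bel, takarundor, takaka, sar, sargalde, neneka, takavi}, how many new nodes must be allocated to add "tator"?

3

Walking "tator" from the root, the first 2 characters ("ta") follow existing edges; "t" is the first miss.
Each of the 3 remaining characters creates one node.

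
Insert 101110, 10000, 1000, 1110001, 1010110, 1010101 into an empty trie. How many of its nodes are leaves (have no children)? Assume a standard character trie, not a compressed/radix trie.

5

A leaf is a node with no children — equivalently, the end of a word that is not a proper prefix of any other stored word.
Those words: "10000", "1010101", "1010110", "101110", "1110001"
Leaf count: 5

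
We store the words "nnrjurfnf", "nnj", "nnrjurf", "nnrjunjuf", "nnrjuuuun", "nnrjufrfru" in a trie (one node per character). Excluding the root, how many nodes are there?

Trie structure (* marks end of a word):
(root)
└─ n
   └─ n
      ├─ j *
      └─ r
         └─ j
            └─ u
               ├─ f
               │  └─ r
               │     └─ f
               │        └─ r
               │           └─ u *
               ├─ n
               │  └─ j
               │     └─ u
               │        └─ f *
               ├─ r
               │  └─ f *
               │     └─ n
               │        └─ f *
               └─ u
                  └─ u
                     └─ u
                        └─ n *
Counting every labelled node above: 23.

23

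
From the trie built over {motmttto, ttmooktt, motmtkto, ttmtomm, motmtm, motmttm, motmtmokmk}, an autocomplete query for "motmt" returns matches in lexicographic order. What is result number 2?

motmtm

Filter for "motmt…" and sort: "motmtkto", "motmtm", "motmtmokmk", "motmttm", "motmttto"
Position 2: motmtm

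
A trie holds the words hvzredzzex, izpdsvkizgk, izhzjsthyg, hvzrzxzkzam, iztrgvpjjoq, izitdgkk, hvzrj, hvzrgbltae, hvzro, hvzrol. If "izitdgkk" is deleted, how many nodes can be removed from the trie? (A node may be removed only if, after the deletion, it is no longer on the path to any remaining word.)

A node on "izitdgkk"'s path can go only if nothing else ends at it or branches off below it.
The suffix "itdgkk" (6 nodes) is used only by "izitdgkk"; the node for "iz" still has the child "p", so pruning stops there.
Nodes removed: 6

6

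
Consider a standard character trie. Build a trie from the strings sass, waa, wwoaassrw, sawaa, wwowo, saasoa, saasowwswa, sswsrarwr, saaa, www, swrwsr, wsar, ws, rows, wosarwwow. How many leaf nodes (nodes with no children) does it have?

14

A leaf is a node with no children — equivalently, the end of a word that is not a proper prefix of any other stored word.
Those words: "rows", "saaa", "saasoa", "saasowwswa", "sass", "sawaa", "sswsrarwr", "swrwsr", "waa", "wosarwwow", "wsar", "wwoaassrw", "wwowo", "www"
Leaf count: 14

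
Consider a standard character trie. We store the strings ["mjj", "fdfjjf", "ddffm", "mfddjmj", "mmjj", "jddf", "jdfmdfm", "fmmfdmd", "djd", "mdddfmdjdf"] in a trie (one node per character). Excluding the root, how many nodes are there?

49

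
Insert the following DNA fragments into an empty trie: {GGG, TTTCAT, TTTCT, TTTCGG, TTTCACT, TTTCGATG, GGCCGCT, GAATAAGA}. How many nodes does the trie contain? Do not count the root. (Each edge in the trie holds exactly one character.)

29

Insert word by word; a character creates a node only if that edge doesn't already exist:
  "GGG" → 3 new (G, G, G)
  "TTTCAT" → 6 new (T, T, T, C, A, T)
  "TTTCT" → prefix "TTTC" already present; 1 new (T)
  "TTTCGG" → prefix "TTTC" already present; 2 new (G, G)
  "TTTCACT" → prefix "TTTCA" already present; 2 new (C, T)
  "TTTCGATG" → prefix "TTTCG" already present; 3 new (A, T, G)
  "GGCCGCT" → prefix "GG" already present; 5 new (C, C, G, C, T)
  "GAATAAGA" → prefix "G" already present; 7 new (A, A, T, A, A, G, A)
Total nodes = 3 + 6 + 1 + 2 + 2 + 3 + 5 + 7 = 29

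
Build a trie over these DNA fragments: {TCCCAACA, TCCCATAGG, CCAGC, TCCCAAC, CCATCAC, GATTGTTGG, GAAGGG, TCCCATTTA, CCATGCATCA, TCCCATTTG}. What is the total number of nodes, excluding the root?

Insert word by word; a character creates a node only if that edge doesn't already exist:
  "TCCCAACA" → 8 new (T, C, C, C, A, A, C, A)
  "TCCCATAGG" → prefix "TCCCA" already present; 4 new (T, A, G, G)
  "CCAGC" → 5 new (C, C, A, G, C)
  "TCCCAAC" → prefix "TCCCAAC" already present; 0 new (none)
  "CCATCAC" → prefix "CCA" already present; 4 new (T, C, A, C)
  "GATTGTTGG" → 9 new (G, A, T, T, G, T, T, G, G)
  "GAAGGG" → prefix "GA" already present; 4 new (A, G, G, G)
  "TCCCATTTA" → prefix "TCCCAT" already present; 3 new (T, T, A)
  "CCATGCATCA" → prefix "CCAT" already present; 6 new (G, C, A, T, C, A)
  "TCCCATTTG" → prefix "TCCCATTT" already present; 1 new (G)
Total nodes = 8 + 4 + 5 + 0 + 4 + 9 + 4 + 3 + 6 + 1 = 44

44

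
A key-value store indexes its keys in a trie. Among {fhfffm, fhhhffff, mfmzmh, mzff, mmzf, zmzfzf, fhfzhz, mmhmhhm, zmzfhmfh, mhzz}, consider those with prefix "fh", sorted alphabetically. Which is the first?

fhfffm

Words with prefix "fh", in lexicographic order: "fhfffm", "fhfzhz", "fhhhffff"
Position 1: fhfffm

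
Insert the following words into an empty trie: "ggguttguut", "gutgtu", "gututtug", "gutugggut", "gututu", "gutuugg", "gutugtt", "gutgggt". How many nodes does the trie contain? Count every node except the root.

Trie structure (* marks end of a word):
(root)
└─ g
   ├─ g
   │  └─ g
   │     └─ u
   │        └─ t
   │           └─ t
   │              └─ g
   │                 └─ u
   │                    └─ u
   │                       └─ t *
   └─ u
      └─ t
         ├─ g
         │  ├─ g
         │  │  └─ g
         │  │     └─ t *
         │  └─ t
         │     └─ u *
         └─ u
            ├─ g
            │  ├─ g
            │  │  └─ g
            │  │     └─ u
            │  │        └─ t *
            │  └─ t
            │     └─ t *
            ├─ t
            │  ├─ t
            │  │  └─ u
            │  │     └─ g *
            │  └─ u *
            └─ u
               └─ g
                  └─ g *
Counting every labelled node above: 34.

34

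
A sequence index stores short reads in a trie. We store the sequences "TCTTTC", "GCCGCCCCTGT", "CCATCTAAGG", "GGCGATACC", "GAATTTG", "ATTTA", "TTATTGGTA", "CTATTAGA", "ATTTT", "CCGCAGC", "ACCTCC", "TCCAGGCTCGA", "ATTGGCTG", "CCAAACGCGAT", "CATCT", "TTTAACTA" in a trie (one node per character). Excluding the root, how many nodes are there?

104

Insert word by word; a character creates a node only if that edge doesn't already exist:
  "TCTTTC" → 6 new (T, C, T, T, T, C)
  "GCCGCCCCTGT" → 11 new (G, C, C, G, C, C, C, C, T, G, T)
  "CCATCTAAGG" → 10 new (C, C, A, T, C, T, A, A, G, G)
  "GGCGATACC" → prefix "G" already present; 8 new (G, C, G, A, T, A, C, C)
  "GAATTTG" → prefix "G" already present; 6 new (A, A, T, T, T, G)
  "ATTTA" → 5 new (A, T, T, T, A)
  "TTATTGGTA" → prefix "T" already present; 8 new (T, A, T, T, G, G, T, A)
  "CTATTAGA" → prefix "C" already present; 7 new (T, A, T, T, A, G, A)
  "ATTTT" → prefix "ATTT" already present; 1 new (T)
  "CCGCAGC" → prefix "CC" already present; 5 new (G, C, A, G, C)
  "ACCTCC" → prefix "A" already present; 5 new (C, C, T, C, C)
  "TCCAGGCTCGA" → prefix "TC" already present; 9 new (C, A, G, G, C, T, C, G, A)
  "ATTGGCTG" → prefix "ATT" already present; 5 new (G, G, C, T, G)
  "CCAAACGCGAT" → prefix "CCA" already present; 8 new (A, A, C, G, C, G, A, T)
  "CATCT" → prefix "C" already present; 4 new (A, T, C, T)
  "TTTAACTA" → prefix "TT" already present; 6 new (T, A, A, C, T, A)
Total nodes = 6 + 11 + 10 + 8 + 6 + 5 + 8 + 7 + 1 + 5 + 5 + 9 + 5 + 8 + 4 + 6 = 104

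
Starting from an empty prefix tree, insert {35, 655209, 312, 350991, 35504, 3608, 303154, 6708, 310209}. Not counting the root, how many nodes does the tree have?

32

For each word, the new-node count is its length minus the longest prefix already in the trie:
  "35" → 2 new (3, 5)
  "655209" → 6 new (6, 5, 5, 2, 0, 9)
  "312" → prefix "3" already present; 2 new (1, 2)
  "350991" → prefix "35" already present; 4 new (0, 9, 9, 1)
  "35504" → prefix "35" already present; 3 new (5, 0, 4)
  "3608" → prefix "3" already present; 3 new (6, 0, 8)
  "303154" → prefix "3" already present; 5 new (0, 3, 1, 5, 4)
  "6708" → prefix "6" already present; 3 new (7, 0, 8)
  "310209" → prefix "31" already present; 4 new (0, 2, 0, 9)
Total nodes = 2 + 6 + 2 + 4 + 3 + 3 + 5 + 3 + 4 = 32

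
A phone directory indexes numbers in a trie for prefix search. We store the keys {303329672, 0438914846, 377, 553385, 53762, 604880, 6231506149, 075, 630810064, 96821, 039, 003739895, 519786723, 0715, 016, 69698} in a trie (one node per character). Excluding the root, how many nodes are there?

Trace insertions, counting only characters that open a new branch:
  "303329672" → 9 new (3, 0, 3, 3, 2, 9, 6, 7, 2)
  "0438914846" → 10 new (0, 4, 3, 8, 9, 1, 4, 8, 4, 6)
  "377" → prefix "3" already present; 2 new (7, 7)
  "553385" → 6 new (5, 5, 3, 3, 8, 5)
  "53762" → prefix "5" already present; 4 new (3, 7, 6, 2)
  "604880" → 6 new (6, 0, 4, 8, 8, 0)
  "6231506149" → prefix "6" already present; 9 new (2, 3, 1, 5, 0, 6, 1, 4, 9)
  "075" → prefix "0" already present; 2 new (7, 5)
  "630810064" → prefix "6" already present; 8 new (3, 0, 8, 1, 0, 0, 6, 4)
  "96821" → 5 new (9, 6, 8, 2, 1)
  "039" → prefix "0" already present; 2 new (3, 9)
  "003739895" → prefix "0" already present; 8 new (0, 3, 7, 3, 9, 8, 9, 5)
  "519786723" → prefix "5" already present; 8 new (1, 9, 7, 8, 6, 7, 2, 3)
  "0715" → prefix "07" already present; 2 new (1, 5)
  "016" → prefix "0" already present; 2 new (1, 6)
  "69698" → prefix "6" already present; 4 new (9, 6, 9, 8)
Total nodes = 9 + 10 + 2 + 6 + 4 + 6 + 9 + 2 + 8 + 5 + 2 + 8 + 8 + 2 + 2 + 4 = 87

87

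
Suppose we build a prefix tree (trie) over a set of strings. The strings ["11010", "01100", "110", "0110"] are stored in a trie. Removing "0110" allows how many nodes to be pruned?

0

Walk "0110" from the leaf back toward the root, removing each node that no remaining word uses.
Every node on "0110" is still needed (e.g. by "01100"), so nothing is freed.
Nodes removed: 0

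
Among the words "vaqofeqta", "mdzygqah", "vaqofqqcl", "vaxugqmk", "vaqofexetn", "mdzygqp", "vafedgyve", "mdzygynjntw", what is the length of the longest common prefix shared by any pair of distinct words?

Equivalently: take the maximum, over all pairs, of their longest common prefix length.
"mdzygqah" and "mdzygqp" agree on "mdzygq" (6 characters) before diverging; nothing deeper is shared.
Longest shared-prefix length: 6

6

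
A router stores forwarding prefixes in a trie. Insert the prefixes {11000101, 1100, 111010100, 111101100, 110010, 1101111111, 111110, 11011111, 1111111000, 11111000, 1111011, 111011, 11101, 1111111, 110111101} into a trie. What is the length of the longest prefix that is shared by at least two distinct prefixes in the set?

8

Look for the deepest trie node that still has at least two words in its subtree.
"11011111" and "1101111111" agree on "11011111" (8 characters) before diverging; nothing deeper is shared.
Longest shared-prefix length: 8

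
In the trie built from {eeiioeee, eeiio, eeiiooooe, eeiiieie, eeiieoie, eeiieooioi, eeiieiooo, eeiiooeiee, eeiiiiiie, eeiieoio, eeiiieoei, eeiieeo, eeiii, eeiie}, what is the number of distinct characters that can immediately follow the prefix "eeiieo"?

Follow the path "eeiieo" to its node, then look at its outgoing edges.
Distinct next characters after "eeiieo": i, o.
That node has 2 child edges.

2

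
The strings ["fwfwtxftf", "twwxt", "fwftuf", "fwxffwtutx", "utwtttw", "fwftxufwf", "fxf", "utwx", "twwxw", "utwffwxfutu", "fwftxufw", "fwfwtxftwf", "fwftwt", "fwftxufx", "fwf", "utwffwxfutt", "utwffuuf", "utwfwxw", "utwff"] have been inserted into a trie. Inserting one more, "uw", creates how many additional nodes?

"u" is already a path in the trie; the remaining "w" must be added.
So 2 − 1 = 1 new nodes.

1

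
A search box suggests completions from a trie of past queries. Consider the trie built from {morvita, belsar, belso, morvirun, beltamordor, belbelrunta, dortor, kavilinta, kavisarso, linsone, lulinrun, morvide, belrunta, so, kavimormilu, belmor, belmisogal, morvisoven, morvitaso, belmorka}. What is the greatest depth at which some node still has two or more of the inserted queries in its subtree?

Look for the deepest trie node that still has at least two words in its subtree.
"morvita" and "morvitaso" agree on "morvita" (7 characters) before diverging; nothing deeper is shared.
Longest shared-prefix length: 7

7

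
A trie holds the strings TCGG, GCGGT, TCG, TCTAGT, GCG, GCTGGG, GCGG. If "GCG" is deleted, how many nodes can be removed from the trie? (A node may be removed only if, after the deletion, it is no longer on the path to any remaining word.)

After clearing the end-marker at "GCG", prune upward until reaching a node still needed by another word.
Every node on "GCG" is still needed (e.g. by "GCGGT"), so nothing is freed.
Nodes removed: 0

0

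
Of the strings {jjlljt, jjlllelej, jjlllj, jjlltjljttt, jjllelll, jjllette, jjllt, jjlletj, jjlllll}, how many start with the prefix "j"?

Traverse to the node for "j", then collect every word in that subtree.
Words under "j": jjllelll, jjlletj, jjllette, jjlljt, jjlllelej, jjlllj, jjlllll, jjllt, jjlltjljttt
Count: 9

9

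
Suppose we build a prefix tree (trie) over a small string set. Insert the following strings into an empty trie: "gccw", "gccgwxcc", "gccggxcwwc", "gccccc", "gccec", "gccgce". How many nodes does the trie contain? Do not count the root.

22

Trie structure (* marks end of a word):
(root)
└─ g
   └─ c
      └─ c
         ├─ c
         │  └─ c
         │     └─ c *
         ├─ e
         │  └─ c *
         ├─ g
         │  ├─ c
         │  │  └─ e *
         │  ├─ g
         │  │  └─ x
         │  │     └─ c
         │  │        └─ w
         │  │           └─ w
         │  │              └─ c *
         │  └─ w
         │     └─ x
         │        └─ c
         │           └─ c *
         └─ w *
Counting every labelled node above: 22.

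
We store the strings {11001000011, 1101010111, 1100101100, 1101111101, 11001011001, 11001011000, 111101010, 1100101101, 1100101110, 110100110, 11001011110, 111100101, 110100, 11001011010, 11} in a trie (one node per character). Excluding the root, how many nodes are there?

51

Trace insertions, counting only characters that open a new branch:
  "11001000011" → 11 new (1, 1, 0, 0, 1, 0, 0, 0, 0, 1, 1)
  "1101010111" → prefix "110" already present; 7 new (1, 0, 1, 0, 1, 1, 1)
  "1100101100" → prefix "110010" already present; 4 new (1, 1, 0, 0)
  "1101111101" → prefix "1101" already present; 6 new (1, 1, 1, 1, 0, 1)
  "11001011001" → prefix "1100101100" already present; 1 new (1)
  "11001011000" → prefix "1100101100" already present; 1 new (0)
  "111101010" → prefix "11" already present; 7 new (1, 1, 0, 1, 0, 1, 0)
  "1100101101" → prefix "110010110" already present; 1 new (1)
  "1100101110" → prefix "11001011" already present; 2 new (1, 0)
  "110100110" → prefix "11010" already present; 4 new (0, 1, 1, 0)
  "11001011110" → prefix "110010111" already present; 2 new (1, 0)
  "111100101" → prefix "11110" already present; 4 new (0, 1, 0, 1)
  "110100" → prefix "110100" already present; 0 new (none)
  "11001011010" → prefix "1100101101" already present; 1 new (0)
  "11" → prefix "11" already present; 0 new (none)
Total nodes = 11 + 7 + 4 + 6 + 1 + 1 + 7 + 1 + 2 + 4 + 2 + 4 + 0 + 1 + 0 = 51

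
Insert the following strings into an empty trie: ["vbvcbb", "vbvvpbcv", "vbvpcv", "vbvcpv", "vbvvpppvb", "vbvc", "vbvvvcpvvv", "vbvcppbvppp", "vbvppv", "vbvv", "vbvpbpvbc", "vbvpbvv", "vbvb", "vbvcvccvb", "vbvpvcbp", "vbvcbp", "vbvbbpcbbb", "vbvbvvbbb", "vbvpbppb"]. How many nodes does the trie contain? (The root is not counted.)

65

Trace insertions, counting only characters that open a new branch:
  "vbvcbb" → 6 new (v, b, v, c, b, b)
  "vbvvpbcv" → prefix "vbv" already present; 5 new (v, p, b, c, v)
  "vbvpcv" → prefix "vbv" already present; 3 new (p, c, v)
  "vbvcpv" → prefix "vbvc" already present; 2 new (p, v)
  "vbvvpppvb" → prefix "vbvvp" already present; 4 new (p, p, v, b)
  "vbvc" → prefix "vbvc" already present; 0 new (none)
  "vbvvvcpvvv" → prefix "vbvv" already present; 6 new (v, c, p, v, v, v)
  "vbvcppbvppp" → prefix "vbvcp" already present; 6 new (p, b, v, p, p, p)
  "vbvppv" → prefix "vbvp" already present; 2 new (p, v)
  "vbvv" → prefix "vbvv" already present; 0 new (none)
  "vbvpbpvbc" → prefix "vbvp" already present; 5 new (b, p, v, b, c)
  "vbvpbvv" → prefix "vbvpb" already present; 2 new (v, v)
  "vbvb" → prefix "vbv" already present; 1 new (b)
  "vbvcvccvb" → prefix "vbvc" already present; 5 new (v, c, c, v, b)
  "vbvpvcbp" → prefix "vbvp" already present; 4 new (v, c, b, p)
  "vbvcbp" → prefix "vbvcb" already present; 1 new (p)
  "vbvbbpcbbb" → prefix "vbvb" already present; 6 new (b, p, c, b, b, b)
  "vbvbvvbbb" → prefix "vbvb" already present; 5 new (v, v, b, b, b)
  "vbvpbppb" → prefix "vbvpbp" already present; 2 new (p, b)
Total nodes = 6 + 5 + 3 + 2 + 4 + 0 + 6 + 6 + 2 + 0 + 5 + 2 + 1 + 5 + 4 + 1 + 6 + 5 + 2 = 65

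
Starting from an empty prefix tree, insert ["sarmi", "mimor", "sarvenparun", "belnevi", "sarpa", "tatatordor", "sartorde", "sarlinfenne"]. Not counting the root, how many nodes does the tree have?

50

Count nodes per top-level branch (shared prefixes stored once):
  'b'-branch (belnevi): 7 nodes
  'm'-branch (mimor): 5 nodes
  's'-branch (sarlinfenne, sarmi, sarpa, sartorde, sarvenparun): 28 nodes
  't'-branch (tatatordor): 10 nodes
Sum: 50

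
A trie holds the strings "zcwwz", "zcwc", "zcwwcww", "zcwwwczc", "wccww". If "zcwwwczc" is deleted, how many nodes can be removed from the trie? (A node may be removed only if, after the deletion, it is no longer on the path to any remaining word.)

4

A node on "zcwwwczc"'s path can go only if nothing else ends at it or branches off below it.
The suffix "wczc" (4 nodes) is used only by "zcwwwczc"; the node for "zcww" still has the child "z", so pruning stops there.
Nodes removed: 4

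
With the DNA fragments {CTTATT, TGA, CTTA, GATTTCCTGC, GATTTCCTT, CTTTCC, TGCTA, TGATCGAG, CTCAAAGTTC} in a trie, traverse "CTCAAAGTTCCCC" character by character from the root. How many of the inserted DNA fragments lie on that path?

1

Traverse "CTCAAAGTTCCCC" character by character; count nodes along the way that are marked as word ends.
Prefixes of the query that are stored words: "CTCAAAGTTC"
Count: 1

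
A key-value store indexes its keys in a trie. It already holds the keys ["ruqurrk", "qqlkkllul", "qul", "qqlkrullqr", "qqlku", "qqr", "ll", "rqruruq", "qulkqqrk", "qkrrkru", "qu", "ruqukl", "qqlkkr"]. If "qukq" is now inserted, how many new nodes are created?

2

"qu" is already a path in the trie; the remaining "kq" must be added.
Each of the 2 remaining characters creates one node.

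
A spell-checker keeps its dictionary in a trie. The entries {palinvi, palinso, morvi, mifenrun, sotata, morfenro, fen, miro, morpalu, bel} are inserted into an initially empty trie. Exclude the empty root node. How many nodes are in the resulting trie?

Count nodes per top-level branch (shared prefixes stored once):
  'b'-branch (bel): 3 nodes
  'f'-branch (fen): 3 nodes
  'm'-branch (mifenrun, miro, morfenro, morpalu, morvi): 23 nodes
  'p'-branch (palinso, palinvi): 9 nodes
  's'-branch (sotata): 6 nodes
Sum: 44

44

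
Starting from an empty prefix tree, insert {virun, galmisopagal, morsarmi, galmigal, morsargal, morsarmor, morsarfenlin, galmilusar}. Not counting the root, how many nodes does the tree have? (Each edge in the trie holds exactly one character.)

44

Trace insertions, counting only characters that open a new branch:
  "virun" → 5 new (v, i, r, u, n)
  "galmisopagal" → 12 new (g, a, l, m, i, s, o, p, a, g, a, l)
  "morsarmi" → 8 new (m, o, r, s, a, r, m, i)
  "galmigal" → prefix "galmi" already present; 3 new (g, a, l)
  "morsargal" → prefix "morsar" already present; 3 new (g, a, l)
  "morsarmor" → prefix "morsarm" already present; 2 new (o, r)
  "morsarfenlin" → prefix "morsar" already present; 6 new (f, e, n, l, i, n)
  "galmilusar" → prefix "galmi" already present; 5 new (l, u, s, a, r)
Total nodes = 5 + 12 + 8 + 3 + 3 + 2 + 6 + 5 = 44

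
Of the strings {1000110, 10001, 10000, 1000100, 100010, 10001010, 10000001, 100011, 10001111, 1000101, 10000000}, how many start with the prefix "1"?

11

Filter for entries beginning with "1":
Matches: "10000", "10000000", "10000001", "10001", "100010", "1000100", "1000101", "10001010", "100011", "1000110", "10001111"
Count: 11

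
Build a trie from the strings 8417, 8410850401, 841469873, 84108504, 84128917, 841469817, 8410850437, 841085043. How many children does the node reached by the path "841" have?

Follow the path "841" to its node, then look at its outgoing edges.
Characters that immediately follow "841" among the stored strings: {0, 2, 4, 7}.
That node has 4 child edges.

4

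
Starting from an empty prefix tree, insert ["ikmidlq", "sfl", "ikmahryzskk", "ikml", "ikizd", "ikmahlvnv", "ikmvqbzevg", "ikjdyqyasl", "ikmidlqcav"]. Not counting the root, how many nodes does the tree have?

Insert word by word; a character creates a node only if that edge doesn't already exist:
  "ikmidlq" → 7 new (i, k, m, i, d, l, q)
  "sfl" → 3 new (s, f, l)
  "ikmahryzskk" → prefix "ikm" already present; 8 new (a, h, r, y, z, s, k, k)
  "ikml" → prefix "ikm" already present; 1 new (l)
  "ikizd" → prefix "ik" already present; 3 new (i, z, d)
  "ikmahlvnv" → prefix "ikmah" already present; 4 new (l, v, n, v)
  "ikmvqbzevg" → prefix "ikm" already present; 7 new (v, q, b, z, e, v, g)
  "ikjdyqyasl" → prefix "ik" already present; 8 new (j, d, y, q, y, a, s, l)
  "ikmidlqcav" → prefix "ikmidlq" already present; 3 new (c, a, v)
Total nodes = 7 + 3 + 8 + 1 + 3 + 4 + 7 + 8 + 3 = 44

44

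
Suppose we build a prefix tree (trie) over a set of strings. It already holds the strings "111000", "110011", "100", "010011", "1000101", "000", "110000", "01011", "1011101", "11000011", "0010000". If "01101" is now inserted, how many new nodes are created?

3

The longest prefix of "01101" already in the trie is "01" (length 2).
New nodes needed: |"01101"| − 2 = 5 − 2 = 3.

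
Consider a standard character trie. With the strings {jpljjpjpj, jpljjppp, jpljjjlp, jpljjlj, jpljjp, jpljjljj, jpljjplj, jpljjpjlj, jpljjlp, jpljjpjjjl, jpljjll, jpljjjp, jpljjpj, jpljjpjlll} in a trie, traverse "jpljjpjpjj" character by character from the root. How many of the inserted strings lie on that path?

Traverse "jpljjpjpjj" character by character; count nodes along the way that are marked as word ends.
Prefixes of the query that are stored words: "jpljjp", "jpljjpj", "jpljjpjpj"
Count: 3

3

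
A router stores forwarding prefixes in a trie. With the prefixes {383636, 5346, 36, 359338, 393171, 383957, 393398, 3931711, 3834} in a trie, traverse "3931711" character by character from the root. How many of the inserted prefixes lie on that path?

2

Check each prefix of "3931711" against the stored set — each match is an end-marker on the path.
Prefixes of the query that are stored words: "393171", "3931711"
Count: 2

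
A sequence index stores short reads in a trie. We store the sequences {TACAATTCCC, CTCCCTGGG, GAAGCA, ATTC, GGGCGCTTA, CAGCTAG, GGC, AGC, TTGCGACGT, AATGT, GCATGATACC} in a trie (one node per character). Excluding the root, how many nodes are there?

67

For each word, the new-node count is its length minus the longest prefix already in the trie:
  "TACAATTCCC" → 10 new (T, A, C, A, A, T, T, C, C, C)
  "CTCCCTGGG" → 9 new (C, T, C, C, C, T, G, G, G)
  "GAAGCA" → 6 new (G, A, A, G, C, A)
  "ATTC" → 4 new (A, T, T, C)
  "GGGCGCTTA" → prefix "G" already present; 8 new (G, G, C, G, C, T, T, A)
  "CAGCTAG" → prefix "C" already present; 6 new (A, G, C, T, A, G)
  "GGC" → prefix "GG" already present; 1 new (C)
  "AGC" → prefix "A" already present; 2 new (G, C)
  "TTGCGACGT" → prefix "T" already present; 8 new (T, G, C, G, A, C, G, T)
  "AATGT" → prefix "A" already present; 4 new (A, T, G, T)
  "GCATGATACC" → prefix "G" already present; 9 new (C, A, T, G, A, T, A, C, C)
Total nodes = 10 + 9 + 6 + 4 + 8 + 6 + 1 + 2 + 8 + 4 + 9 = 67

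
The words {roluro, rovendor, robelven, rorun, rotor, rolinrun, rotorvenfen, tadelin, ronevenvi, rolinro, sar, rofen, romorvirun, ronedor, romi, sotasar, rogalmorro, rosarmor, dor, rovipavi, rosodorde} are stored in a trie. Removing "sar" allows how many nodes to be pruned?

2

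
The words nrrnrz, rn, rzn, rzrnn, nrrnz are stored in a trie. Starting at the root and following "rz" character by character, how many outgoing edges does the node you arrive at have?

Walk "rz" from the root, arriving at one node.
Characters that immediately follow "rz" among the stored strings: {n, r}.
That node has 2 child edges.

2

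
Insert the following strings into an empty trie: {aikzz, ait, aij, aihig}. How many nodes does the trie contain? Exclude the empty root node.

Trie structure (* marks end of a word):
(root)
└─ a
   └─ i
      ├─ h
      │  └─ i
      │     └─ g *
      ├─ j *
      ├─ k
      │  └─ z
      │     └─ z *
      └─ t *
Counting every labelled node above: 10.

10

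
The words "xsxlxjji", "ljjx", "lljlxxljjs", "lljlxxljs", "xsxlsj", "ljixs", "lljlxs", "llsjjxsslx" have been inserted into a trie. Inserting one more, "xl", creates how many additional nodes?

1

"x" is already a path in the trie; the remaining "l" must be added.
New nodes needed: |"xl"| − 1 = 2 − 1 = 1.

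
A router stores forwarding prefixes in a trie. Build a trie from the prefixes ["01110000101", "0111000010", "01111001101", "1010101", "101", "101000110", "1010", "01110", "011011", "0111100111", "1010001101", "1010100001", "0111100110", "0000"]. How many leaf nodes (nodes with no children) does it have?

8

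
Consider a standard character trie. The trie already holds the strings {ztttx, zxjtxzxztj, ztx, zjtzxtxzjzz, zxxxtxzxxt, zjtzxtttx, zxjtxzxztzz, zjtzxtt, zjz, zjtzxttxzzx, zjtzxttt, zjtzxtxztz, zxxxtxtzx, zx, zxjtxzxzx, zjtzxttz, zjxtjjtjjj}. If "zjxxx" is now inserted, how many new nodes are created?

2

The longest prefix of "zjxxx" already in the trie is "zjx" (length 3).
So 5 − 3 = 2 new nodes.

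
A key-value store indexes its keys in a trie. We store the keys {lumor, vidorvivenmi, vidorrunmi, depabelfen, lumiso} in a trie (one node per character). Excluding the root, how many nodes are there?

35

Trace insertions, counting only characters that open a new branch:
  "lumor" → 5 new (l, u, m, o, r)
  "vidorvivenmi" → 12 new (v, i, d, o, r, v, i, v, e, n, m, i)
  "vidorrunmi" → prefix "vidor" already present; 5 new (r, u, n, m, i)
  "depabelfen" → 10 new (d, e, p, a, b, e, l, f, e, n)
  "lumiso" → prefix "lum" already present; 3 new (i, s, o)
Total nodes = 5 + 12 + 5 + 10 + 3 = 35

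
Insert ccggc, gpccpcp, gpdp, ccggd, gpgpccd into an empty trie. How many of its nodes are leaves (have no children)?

Leaves are exactly the stored words that no other stored word extends.
Those words: "ccggc", "ccggd", "gpccpcp", "gpdp", "gpgpccd"
Leaf count: 5

5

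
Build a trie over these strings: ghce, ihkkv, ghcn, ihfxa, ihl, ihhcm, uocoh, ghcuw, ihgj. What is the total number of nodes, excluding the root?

26

Trie structure (* marks end of a word):
(root)
├─ g
│  └─ h
│     └─ c
│        ├─ e *
│        ├─ n *
│        └─ u
│           └─ w *
├─ i
│  └─ h
│     ├─ f
│     │  └─ x
│     │     └─ a *
│     ├─ g
│     │  └─ j *
│     ├─ h
│     │  └─ c
│     │     └─ m *
│     ├─ k
│     │  └─ k
│     │     └─ v *
│     └─ l *
└─ u
   └─ o
      └─ c
         └─ o
            └─ h *
Counting every labelled node above: 26.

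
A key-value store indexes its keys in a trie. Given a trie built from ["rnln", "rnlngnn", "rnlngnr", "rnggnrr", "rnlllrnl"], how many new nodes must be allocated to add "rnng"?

Walking "rnng" from the root, the first 2 characters ("rn") follow existing edges; "n" is the first miss.
So 4 − 2 = 2 new nodes.

2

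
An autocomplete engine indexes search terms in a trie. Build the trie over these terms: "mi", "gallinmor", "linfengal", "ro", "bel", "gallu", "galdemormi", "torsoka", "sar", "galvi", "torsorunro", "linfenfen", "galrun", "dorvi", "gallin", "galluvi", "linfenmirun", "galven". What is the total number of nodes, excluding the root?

70

For each word, the new-node count is its length minus the longest prefix already in the trie:
  "mi" → 2 new (m, i)
  "gallinmor" → 9 new (g, a, l, l, i, n, m, o, r)
  "linfengal" → 9 new (l, i, n, f, e, n, g, a, l)
  "ro" → 2 new (r, o)
  "bel" → 3 new (b, e, l)
  "gallu" → prefix "gall" already present; 1 new (u)
  "galdemormi" → prefix "gal" already present; 7 new (d, e, m, o, r, m, i)
  "torsoka" → 7 new (t, o, r, s, o, k, a)
  "sar" → 3 new (s, a, r)
  "galvi" → prefix "gal" already present; 2 new (v, i)
  "torsorunro" → prefix "torso" already present; 5 new (r, u, n, r, o)
  "linfenfen" → prefix "linfen" already present; 3 new (f, e, n)
  "galrun" → prefix "gal" already present; 3 new (r, u, n)
  "dorvi" → 5 new (d, o, r, v, i)
  "gallin" → prefix "gallin" already present; 0 new (none)
  "galluvi" → prefix "gallu" already present; 2 new (v, i)
  "linfenmirun" → prefix "linfen" already present; 5 new (m, i, r, u, n)
  "galven" → prefix "galv" already present; 2 new (e, n)
Total nodes = 2 + 9 + 9 + 2 + 3 + 1 + 7 + 7 + 3 + 2 + 5 + 3 + 3 + 5 + 0 + 2 + 5 + 2 = 70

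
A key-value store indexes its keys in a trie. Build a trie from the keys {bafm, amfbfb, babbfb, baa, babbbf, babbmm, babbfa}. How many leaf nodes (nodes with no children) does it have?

Leaves are exactly the stored words that no other stored word extends.
Those words: "amfbfb", "baa", "babbbf", "babbfa", "babbfb", "babbmm", "bafm"
Leaf count: 7

7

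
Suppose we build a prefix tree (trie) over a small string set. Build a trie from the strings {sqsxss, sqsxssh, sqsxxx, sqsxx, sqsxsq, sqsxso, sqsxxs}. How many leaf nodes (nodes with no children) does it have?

A leaf is a node with no children — equivalently, the end of a word that is not a proper prefix of any other stored word.
Those words: "sqsxso", "sqsxsq", "sqsxssh", "sqsxxs", "sqsxxx"
Leaf count: 5

5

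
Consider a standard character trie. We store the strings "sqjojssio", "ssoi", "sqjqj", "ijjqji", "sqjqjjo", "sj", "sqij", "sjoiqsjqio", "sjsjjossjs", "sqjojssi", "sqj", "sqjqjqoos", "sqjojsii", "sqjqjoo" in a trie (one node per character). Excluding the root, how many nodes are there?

49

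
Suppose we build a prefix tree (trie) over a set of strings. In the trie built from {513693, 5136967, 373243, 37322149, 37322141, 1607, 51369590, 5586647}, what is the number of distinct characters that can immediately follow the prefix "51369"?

3

The children of the "51369" node are the distinct next characters among strings starting with "51369".
Distinct next characters after "51369": 3, 5, 6.
That node has 3 child edges.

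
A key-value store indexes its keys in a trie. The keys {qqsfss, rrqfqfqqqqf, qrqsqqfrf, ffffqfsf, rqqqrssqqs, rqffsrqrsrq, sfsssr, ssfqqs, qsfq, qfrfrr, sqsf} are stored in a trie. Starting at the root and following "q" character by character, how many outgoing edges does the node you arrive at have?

4

The children of the "q" node are the distinct next characters among strings starting with "q".
Characters that immediately follow "q" among the stored strings: {f, q, r, s}.
That node has 4 child edges.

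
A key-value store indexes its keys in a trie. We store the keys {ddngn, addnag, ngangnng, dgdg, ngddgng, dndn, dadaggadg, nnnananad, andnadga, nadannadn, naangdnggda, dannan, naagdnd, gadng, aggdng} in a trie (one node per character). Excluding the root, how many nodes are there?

For each word, the new-node count is its length minus the longest prefix already in the trie:
  "ddngn" → 5 new (d, d, n, g, n)
  "addnag" → 6 new (a, d, d, n, a, g)
  "ngangnng" → 8 new (n, g, a, n, g, n, n, g)
  "dgdg" → prefix "d" already present; 3 new (g, d, g)
  "ngddgng" → prefix "ng" already present; 5 new (d, d, g, n, g)
  "dndn" → prefix "d" already present; 3 new (n, d, n)
  "dadaggadg" → prefix "d" already present; 8 new (a, d, a, g, g, a, d, g)
  "nnnananad" → prefix "n" already present; 8 new (n, n, a, n, a, n, a, d)
  "andnadga" → prefix "a" already present; 7 new (n, d, n, a, d, g, a)
  "nadannadn" → prefix "n" already present; 8 new (a, d, a, n, n, a, d, n)
  "naangdnggda" → prefix "na" already present; 9 new (a, n, g, d, n, g, g, d, a)
  "dannan" → prefix "da" already present; 4 new (n, n, a, n)
  "naagdnd" → prefix "naa" already present; 4 new (g, d, n, d)
  "gadng" → 5 new (g, a, d, n, g)
  "aggdng" → prefix "a" already present; 5 new (g, g, d, n, g)
Total nodes = 5 + 6 + 8 + 3 + 5 + 3 + 8 + 8 + 7 + 8 + 9 + 4 + 4 + 5 + 5 = 88

88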